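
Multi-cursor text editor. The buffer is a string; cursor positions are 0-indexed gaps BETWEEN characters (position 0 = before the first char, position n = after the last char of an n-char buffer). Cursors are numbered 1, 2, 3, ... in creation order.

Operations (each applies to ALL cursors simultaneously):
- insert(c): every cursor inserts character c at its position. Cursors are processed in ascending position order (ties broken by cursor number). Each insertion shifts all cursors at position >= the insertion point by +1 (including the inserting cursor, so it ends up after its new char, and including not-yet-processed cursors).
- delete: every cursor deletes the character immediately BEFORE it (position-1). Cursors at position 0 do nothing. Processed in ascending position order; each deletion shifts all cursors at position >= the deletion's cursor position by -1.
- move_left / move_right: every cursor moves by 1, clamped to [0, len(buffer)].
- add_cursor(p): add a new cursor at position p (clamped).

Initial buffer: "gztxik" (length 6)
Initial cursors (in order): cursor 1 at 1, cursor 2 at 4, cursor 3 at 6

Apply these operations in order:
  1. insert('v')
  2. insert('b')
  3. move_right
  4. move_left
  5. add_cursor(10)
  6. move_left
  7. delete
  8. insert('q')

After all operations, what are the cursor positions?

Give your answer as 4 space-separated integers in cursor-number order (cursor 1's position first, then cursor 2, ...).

Answer: 2 7 10 10

Derivation:
After op 1 (insert('v')): buffer="gvztxvikv" (len 9), cursors c1@2 c2@6 c3@9, authorship .1...2..3
After op 2 (insert('b')): buffer="gvbztxvbikvb" (len 12), cursors c1@3 c2@8 c3@12, authorship .11...22..33
After op 3 (move_right): buffer="gvbztxvbikvb" (len 12), cursors c1@4 c2@9 c3@12, authorship .11...22..33
After op 4 (move_left): buffer="gvbztxvbikvb" (len 12), cursors c1@3 c2@8 c3@11, authorship .11...22..33
After op 5 (add_cursor(10)): buffer="gvbztxvbikvb" (len 12), cursors c1@3 c2@8 c4@10 c3@11, authorship .11...22..33
After op 6 (move_left): buffer="gvbztxvbikvb" (len 12), cursors c1@2 c2@7 c4@9 c3@10, authorship .11...22..33
After op 7 (delete): buffer="gbztxbvb" (len 8), cursors c1@1 c2@5 c3@6 c4@6, authorship .1...233
After op 8 (insert('q')): buffer="gqbztxqbqqvb" (len 12), cursors c1@2 c2@7 c3@10 c4@10, authorship .11...223433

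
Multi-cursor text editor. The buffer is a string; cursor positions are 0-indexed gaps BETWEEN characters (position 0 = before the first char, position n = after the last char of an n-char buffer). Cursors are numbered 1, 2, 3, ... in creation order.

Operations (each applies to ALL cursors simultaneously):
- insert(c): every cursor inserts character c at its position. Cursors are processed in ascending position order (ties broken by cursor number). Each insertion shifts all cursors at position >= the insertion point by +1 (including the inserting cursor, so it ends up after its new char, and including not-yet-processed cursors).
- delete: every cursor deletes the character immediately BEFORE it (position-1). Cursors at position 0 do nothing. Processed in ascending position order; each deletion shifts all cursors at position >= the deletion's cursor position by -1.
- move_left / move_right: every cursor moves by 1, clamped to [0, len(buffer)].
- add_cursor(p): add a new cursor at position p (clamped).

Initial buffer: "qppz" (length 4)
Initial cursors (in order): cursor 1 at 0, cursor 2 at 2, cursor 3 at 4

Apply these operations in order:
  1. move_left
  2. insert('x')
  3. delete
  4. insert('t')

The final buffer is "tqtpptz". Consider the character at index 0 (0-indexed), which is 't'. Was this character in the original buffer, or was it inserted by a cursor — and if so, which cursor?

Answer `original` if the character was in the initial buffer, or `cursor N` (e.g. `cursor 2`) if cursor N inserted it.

Answer: cursor 1

Derivation:
After op 1 (move_left): buffer="qppz" (len 4), cursors c1@0 c2@1 c3@3, authorship ....
After op 2 (insert('x')): buffer="xqxppxz" (len 7), cursors c1@1 c2@3 c3@6, authorship 1.2..3.
After op 3 (delete): buffer="qppz" (len 4), cursors c1@0 c2@1 c3@3, authorship ....
After op 4 (insert('t')): buffer="tqtpptz" (len 7), cursors c1@1 c2@3 c3@6, authorship 1.2..3.
Authorship (.=original, N=cursor N): 1 . 2 . . 3 .
Index 0: author = 1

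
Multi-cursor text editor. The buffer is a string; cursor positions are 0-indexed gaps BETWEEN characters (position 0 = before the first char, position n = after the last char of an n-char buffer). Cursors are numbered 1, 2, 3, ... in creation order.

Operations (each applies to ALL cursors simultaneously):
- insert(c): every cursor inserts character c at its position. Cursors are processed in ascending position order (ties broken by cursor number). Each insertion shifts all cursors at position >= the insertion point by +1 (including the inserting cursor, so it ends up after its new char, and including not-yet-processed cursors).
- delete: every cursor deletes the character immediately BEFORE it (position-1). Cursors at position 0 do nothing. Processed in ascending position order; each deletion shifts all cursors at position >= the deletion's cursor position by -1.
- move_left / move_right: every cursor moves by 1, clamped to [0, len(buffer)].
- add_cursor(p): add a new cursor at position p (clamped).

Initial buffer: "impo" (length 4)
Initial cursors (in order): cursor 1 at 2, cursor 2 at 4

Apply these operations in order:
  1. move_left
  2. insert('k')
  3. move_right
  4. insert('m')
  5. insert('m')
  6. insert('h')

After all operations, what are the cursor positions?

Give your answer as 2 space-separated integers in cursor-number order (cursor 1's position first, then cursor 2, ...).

After op 1 (move_left): buffer="impo" (len 4), cursors c1@1 c2@3, authorship ....
After op 2 (insert('k')): buffer="ikmpko" (len 6), cursors c1@2 c2@5, authorship .1..2.
After op 3 (move_right): buffer="ikmpko" (len 6), cursors c1@3 c2@6, authorship .1..2.
After op 4 (insert('m')): buffer="ikmmpkom" (len 8), cursors c1@4 c2@8, authorship .1.1.2.2
After op 5 (insert('m')): buffer="ikmmmpkomm" (len 10), cursors c1@5 c2@10, authorship .1.11.2.22
After op 6 (insert('h')): buffer="ikmmmhpkommh" (len 12), cursors c1@6 c2@12, authorship .1.111.2.222

Answer: 6 12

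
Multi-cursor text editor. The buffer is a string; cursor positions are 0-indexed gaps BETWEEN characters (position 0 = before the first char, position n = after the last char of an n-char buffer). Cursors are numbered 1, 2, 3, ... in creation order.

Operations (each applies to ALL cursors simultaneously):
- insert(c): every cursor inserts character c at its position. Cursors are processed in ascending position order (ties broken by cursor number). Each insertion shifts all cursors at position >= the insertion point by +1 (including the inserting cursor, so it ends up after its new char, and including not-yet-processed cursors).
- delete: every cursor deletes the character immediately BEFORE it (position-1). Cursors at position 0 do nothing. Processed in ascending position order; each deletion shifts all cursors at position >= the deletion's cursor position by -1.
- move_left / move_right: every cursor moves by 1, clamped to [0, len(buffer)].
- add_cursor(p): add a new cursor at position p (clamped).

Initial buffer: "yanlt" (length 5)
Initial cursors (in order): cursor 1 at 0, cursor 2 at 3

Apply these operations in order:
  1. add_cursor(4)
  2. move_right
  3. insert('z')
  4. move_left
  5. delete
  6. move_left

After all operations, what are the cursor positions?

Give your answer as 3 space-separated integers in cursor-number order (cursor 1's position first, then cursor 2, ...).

After op 1 (add_cursor(4)): buffer="yanlt" (len 5), cursors c1@0 c2@3 c3@4, authorship .....
After op 2 (move_right): buffer="yanlt" (len 5), cursors c1@1 c2@4 c3@5, authorship .....
After op 3 (insert('z')): buffer="yzanlztz" (len 8), cursors c1@2 c2@6 c3@8, authorship .1...2.3
After op 4 (move_left): buffer="yzanlztz" (len 8), cursors c1@1 c2@5 c3@7, authorship .1...2.3
After op 5 (delete): buffer="zanzz" (len 5), cursors c1@0 c2@3 c3@4, authorship 1..23
After op 6 (move_left): buffer="zanzz" (len 5), cursors c1@0 c2@2 c3@3, authorship 1..23

Answer: 0 2 3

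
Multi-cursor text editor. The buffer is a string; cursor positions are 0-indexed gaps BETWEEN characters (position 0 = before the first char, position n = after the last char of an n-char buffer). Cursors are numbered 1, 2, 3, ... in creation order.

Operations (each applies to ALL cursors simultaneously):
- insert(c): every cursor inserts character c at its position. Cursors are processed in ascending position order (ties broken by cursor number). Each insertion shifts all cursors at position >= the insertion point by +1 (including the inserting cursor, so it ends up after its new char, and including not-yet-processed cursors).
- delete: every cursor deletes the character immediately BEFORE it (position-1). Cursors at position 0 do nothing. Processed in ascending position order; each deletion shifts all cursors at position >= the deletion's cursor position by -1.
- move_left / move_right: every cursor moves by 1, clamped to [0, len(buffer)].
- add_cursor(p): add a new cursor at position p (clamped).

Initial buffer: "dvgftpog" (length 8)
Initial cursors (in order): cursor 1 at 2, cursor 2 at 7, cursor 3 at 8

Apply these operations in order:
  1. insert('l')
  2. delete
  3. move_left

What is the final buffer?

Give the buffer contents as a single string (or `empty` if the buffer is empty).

After op 1 (insert('l')): buffer="dvlgftpolgl" (len 11), cursors c1@3 c2@9 c3@11, authorship ..1.....2.3
After op 2 (delete): buffer="dvgftpog" (len 8), cursors c1@2 c2@7 c3@8, authorship ........
After op 3 (move_left): buffer="dvgftpog" (len 8), cursors c1@1 c2@6 c3@7, authorship ........

Answer: dvgftpog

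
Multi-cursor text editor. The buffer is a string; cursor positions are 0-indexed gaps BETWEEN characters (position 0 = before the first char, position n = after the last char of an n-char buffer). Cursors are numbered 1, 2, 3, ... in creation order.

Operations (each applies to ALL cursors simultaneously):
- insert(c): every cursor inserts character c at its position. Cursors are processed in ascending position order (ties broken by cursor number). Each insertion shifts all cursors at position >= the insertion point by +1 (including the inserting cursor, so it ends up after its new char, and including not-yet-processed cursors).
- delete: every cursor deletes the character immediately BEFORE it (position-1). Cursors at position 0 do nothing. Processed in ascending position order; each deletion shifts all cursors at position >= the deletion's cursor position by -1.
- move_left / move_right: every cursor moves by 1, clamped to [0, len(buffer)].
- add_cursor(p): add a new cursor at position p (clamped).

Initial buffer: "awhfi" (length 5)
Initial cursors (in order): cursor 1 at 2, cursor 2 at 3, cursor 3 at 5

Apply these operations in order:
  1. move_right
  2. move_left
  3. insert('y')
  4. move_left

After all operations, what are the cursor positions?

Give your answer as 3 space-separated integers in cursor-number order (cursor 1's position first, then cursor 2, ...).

After op 1 (move_right): buffer="awhfi" (len 5), cursors c1@3 c2@4 c3@5, authorship .....
After op 2 (move_left): buffer="awhfi" (len 5), cursors c1@2 c2@3 c3@4, authorship .....
After op 3 (insert('y')): buffer="awyhyfyi" (len 8), cursors c1@3 c2@5 c3@7, authorship ..1.2.3.
After op 4 (move_left): buffer="awyhyfyi" (len 8), cursors c1@2 c2@4 c3@6, authorship ..1.2.3.

Answer: 2 4 6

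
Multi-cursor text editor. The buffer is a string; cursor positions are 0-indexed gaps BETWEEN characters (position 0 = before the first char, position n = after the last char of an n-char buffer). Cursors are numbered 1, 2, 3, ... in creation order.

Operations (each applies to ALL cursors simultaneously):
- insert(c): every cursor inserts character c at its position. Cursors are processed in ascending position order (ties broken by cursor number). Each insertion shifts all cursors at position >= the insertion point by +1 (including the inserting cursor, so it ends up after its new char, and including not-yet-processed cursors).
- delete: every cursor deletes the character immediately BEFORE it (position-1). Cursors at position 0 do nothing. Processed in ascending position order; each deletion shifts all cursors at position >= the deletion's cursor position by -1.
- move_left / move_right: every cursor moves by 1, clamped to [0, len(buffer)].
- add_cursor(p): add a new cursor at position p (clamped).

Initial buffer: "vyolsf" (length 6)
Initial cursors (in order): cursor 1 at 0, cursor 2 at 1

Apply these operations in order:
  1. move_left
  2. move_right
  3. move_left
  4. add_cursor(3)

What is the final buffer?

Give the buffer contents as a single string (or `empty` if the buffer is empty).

Answer: vyolsf

Derivation:
After op 1 (move_left): buffer="vyolsf" (len 6), cursors c1@0 c2@0, authorship ......
After op 2 (move_right): buffer="vyolsf" (len 6), cursors c1@1 c2@1, authorship ......
After op 3 (move_left): buffer="vyolsf" (len 6), cursors c1@0 c2@0, authorship ......
After op 4 (add_cursor(3)): buffer="vyolsf" (len 6), cursors c1@0 c2@0 c3@3, authorship ......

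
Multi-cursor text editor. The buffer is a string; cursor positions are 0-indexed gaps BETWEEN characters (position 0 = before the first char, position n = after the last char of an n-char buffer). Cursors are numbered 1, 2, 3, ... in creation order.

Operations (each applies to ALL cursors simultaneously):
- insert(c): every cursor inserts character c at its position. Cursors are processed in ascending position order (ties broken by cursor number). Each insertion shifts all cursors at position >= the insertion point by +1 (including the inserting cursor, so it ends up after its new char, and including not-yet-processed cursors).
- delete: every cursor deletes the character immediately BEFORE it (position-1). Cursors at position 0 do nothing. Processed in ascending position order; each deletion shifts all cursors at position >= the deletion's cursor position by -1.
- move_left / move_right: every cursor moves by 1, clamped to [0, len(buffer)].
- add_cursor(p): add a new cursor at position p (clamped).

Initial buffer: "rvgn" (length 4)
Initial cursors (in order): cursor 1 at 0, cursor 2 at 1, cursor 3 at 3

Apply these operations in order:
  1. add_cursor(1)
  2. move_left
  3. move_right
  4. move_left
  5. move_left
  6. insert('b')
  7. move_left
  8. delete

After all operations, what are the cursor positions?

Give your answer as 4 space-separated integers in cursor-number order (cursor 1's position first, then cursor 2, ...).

After op 1 (add_cursor(1)): buffer="rvgn" (len 4), cursors c1@0 c2@1 c4@1 c3@3, authorship ....
After op 2 (move_left): buffer="rvgn" (len 4), cursors c1@0 c2@0 c4@0 c3@2, authorship ....
After op 3 (move_right): buffer="rvgn" (len 4), cursors c1@1 c2@1 c4@1 c3@3, authorship ....
After op 4 (move_left): buffer="rvgn" (len 4), cursors c1@0 c2@0 c4@0 c3@2, authorship ....
After op 5 (move_left): buffer="rvgn" (len 4), cursors c1@0 c2@0 c4@0 c3@1, authorship ....
After op 6 (insert('b')): buffer="bbbrbvgn" (len 8), cursors c1@3 c2@3 c4@3 c3@5, authorship 124.3...
After op 7 (move_left): buffer="bbbrbvgn" (len 8), cursors c1@2 c2@2 c4@2 c3@4, authorship 124.3...
After op 8 (delete): buffer="bbvgn" (len 5), cursors c1@0 c2@0 c4@0 c3@1, authorship 43...

Answer: 0 0 1 0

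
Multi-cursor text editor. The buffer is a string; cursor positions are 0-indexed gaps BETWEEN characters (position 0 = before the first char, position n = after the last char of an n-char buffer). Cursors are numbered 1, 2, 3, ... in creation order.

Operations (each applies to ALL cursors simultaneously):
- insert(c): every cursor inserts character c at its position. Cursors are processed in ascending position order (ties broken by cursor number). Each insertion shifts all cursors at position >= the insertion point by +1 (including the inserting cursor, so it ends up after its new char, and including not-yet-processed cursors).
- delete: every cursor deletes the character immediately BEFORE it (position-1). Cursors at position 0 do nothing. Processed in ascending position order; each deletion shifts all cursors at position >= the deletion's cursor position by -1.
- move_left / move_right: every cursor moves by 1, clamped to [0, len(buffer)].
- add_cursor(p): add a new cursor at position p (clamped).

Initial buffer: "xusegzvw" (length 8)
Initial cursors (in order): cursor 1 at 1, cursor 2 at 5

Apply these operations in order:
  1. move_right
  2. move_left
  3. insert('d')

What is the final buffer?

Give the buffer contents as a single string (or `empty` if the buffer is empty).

Answer: xdusegdzvw

Derivation:
After op 1 (move_right): buffer="xusegzvw" (len 8), cursors c1@2 c2@6, authorship ........
After op 2 (move_left): buffer="xusegzvw" (len 8), cursors c1@1 c2@5, authorship ........
After op 3 (insert('d')): buffer="xdusegdzvw" (len 10), cursors c1@2 c2@7, authorship .1....2...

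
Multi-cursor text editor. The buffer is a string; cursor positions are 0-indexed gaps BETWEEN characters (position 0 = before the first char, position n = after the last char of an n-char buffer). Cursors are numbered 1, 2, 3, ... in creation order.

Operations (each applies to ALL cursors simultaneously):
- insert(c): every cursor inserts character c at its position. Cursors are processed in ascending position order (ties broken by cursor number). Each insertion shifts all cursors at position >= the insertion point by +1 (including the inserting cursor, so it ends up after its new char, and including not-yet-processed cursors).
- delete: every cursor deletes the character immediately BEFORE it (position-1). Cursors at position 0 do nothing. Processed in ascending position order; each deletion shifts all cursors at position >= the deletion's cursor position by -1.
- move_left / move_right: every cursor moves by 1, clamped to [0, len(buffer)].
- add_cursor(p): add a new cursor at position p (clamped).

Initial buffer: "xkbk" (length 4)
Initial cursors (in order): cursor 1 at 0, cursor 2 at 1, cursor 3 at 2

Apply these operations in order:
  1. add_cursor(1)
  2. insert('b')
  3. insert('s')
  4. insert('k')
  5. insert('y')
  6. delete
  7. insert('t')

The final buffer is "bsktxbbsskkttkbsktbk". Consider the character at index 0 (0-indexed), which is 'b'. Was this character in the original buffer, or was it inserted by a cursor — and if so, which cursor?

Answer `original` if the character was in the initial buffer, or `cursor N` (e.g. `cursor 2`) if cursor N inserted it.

After op 1 (add_cursor(1)): buffer="xkbk" (len 4), cursors c1@0 c2@1 c4@1 c3@2, authorship ....
After op 2 (insert('b')): buffer="bxbbkbbk" (len 8), cursors c1@1 c2@4 c4@4 c3@6, authorship 1.24.3..
After op 3 (insert('s')): buffer="bsxbbsskbsbk" (len 12), cursors c1@2 c2@7 c4@7 c3@10, authorship 11.2424.33..
After op 4 (insert('k')): buffer="bskxbbsskkkbskbk" (len 16), cursors c1@3 c2@10 c4@10 c3@14, authorship 111.242424.333..
After op 5 (insert('y')): buffer="bskyxbbsskkyykbskybk" (len 20), cursors c1@4 c2@13 c4@13 c3@18, authorship 1111.24242424.3333..
After op 6 (delete): buffer="bskxbbsskkkbskbk" (len 16), cursors c1@3 c2@10 c4@10 c3@14, authorship 111.242424.333..
After op 7 (insert('t')): buffer="bsktxbbsskkttkbsktbk" (len 20), cursors c1@4 c2@13 c4@13 c3@18, authorship 1111.24242424.3333..
Authorship (.=original, N=cursor N): 1 1 1 1 . 2 4 2 4 2 4 2 4 . 3 3 3 3 . .
Index 0: author = 1

Answer: cursor 1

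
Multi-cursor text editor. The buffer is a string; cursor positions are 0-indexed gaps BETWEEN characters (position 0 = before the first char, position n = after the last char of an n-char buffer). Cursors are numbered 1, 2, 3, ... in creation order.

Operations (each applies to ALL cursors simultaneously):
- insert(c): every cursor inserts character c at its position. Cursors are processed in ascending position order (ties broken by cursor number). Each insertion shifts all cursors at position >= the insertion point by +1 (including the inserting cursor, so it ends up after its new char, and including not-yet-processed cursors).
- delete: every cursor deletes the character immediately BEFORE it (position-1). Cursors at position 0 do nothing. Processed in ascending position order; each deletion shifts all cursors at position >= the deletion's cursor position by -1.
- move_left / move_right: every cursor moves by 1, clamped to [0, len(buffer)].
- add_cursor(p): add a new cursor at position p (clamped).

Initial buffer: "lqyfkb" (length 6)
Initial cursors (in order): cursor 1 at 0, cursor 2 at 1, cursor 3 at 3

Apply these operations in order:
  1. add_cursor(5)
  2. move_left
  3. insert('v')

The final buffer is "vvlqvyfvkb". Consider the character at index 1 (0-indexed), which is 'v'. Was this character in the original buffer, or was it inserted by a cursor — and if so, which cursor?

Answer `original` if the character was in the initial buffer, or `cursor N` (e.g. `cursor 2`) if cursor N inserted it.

After op 1 (add_cursor(5)): buffer="lqyfkb" (len 6), cursors c1@0 c2@1 c3@3 c4@5, authorship ......
After op 2 (move_left): buffer="lqyfkb" (len 6), cursors c1@0 c2@0 c3@2 c4@4, authorship ......
After op 3 (insert('v')): buffer="vvlqvyfvkb" (len 10), cursors c1@2 c2@2 c3@5 c4@8, authorship 12..3..4..
Authorship (.=original, N=cursor N): 1 2 . . 3 . . 4 . .
Index 1: author = 2

Answer: cursor 2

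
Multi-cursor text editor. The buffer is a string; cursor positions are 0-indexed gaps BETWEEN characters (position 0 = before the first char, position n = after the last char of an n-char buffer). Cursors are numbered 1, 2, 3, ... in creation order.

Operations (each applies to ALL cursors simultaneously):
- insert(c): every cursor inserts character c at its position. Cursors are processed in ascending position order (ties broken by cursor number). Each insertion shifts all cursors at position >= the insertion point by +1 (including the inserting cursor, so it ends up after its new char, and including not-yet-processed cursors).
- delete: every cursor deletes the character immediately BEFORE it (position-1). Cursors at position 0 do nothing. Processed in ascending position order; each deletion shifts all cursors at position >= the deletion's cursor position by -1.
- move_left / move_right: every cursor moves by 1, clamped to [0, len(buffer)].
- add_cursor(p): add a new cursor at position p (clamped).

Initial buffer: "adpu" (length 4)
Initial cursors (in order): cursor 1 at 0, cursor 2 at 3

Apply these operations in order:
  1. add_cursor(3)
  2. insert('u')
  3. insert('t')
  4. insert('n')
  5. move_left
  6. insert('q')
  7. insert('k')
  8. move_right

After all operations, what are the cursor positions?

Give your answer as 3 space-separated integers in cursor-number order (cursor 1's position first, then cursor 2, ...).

After op 1 (add_cursor(3)): buffer="adpu" (len 4), cursors c1@0 c2@3 c3@3, authorship ....
After op 2 (insert('u')): buffer="uadpuuu" (len 7), cursors c1@1 c2@6 c3@6, authorship 1...23.
After op 3 (insert('t')): buffer="utadpuuttu" (len 10), cursors c1@2 c2@9 c3@9, authorship 11...2323.
After op 4 (insert('n')): buffer="utnadpuuttnnu" (len 13), cursors c1@3 c2@12 c3@12, authorship 111...232323.
After op 5 (move_left): buffer="utnadpuuttnnu" (len 13), cursors c1@2 c2@11 c3@11, authorship 111...232323.
After op 6 (insert('q')): buffer="utqnadpuuttnqqnu" (len 16), cursors c1@3 c2@14 c3@14, authorship 1111...23232233.
After op 7 (insert('k')): buffer="utqknadpuuttnqqkknu" (len 19), cursors c1@4 c2@17 c3@17, authorship 11111...2323223233.
After op 8 (move_right): buffer="utqknadpuuttnqqkknu" (len 19), cursors c1@5 c2@18 c3@18, authorship 11111...2323223233.

Answer: 5 18 18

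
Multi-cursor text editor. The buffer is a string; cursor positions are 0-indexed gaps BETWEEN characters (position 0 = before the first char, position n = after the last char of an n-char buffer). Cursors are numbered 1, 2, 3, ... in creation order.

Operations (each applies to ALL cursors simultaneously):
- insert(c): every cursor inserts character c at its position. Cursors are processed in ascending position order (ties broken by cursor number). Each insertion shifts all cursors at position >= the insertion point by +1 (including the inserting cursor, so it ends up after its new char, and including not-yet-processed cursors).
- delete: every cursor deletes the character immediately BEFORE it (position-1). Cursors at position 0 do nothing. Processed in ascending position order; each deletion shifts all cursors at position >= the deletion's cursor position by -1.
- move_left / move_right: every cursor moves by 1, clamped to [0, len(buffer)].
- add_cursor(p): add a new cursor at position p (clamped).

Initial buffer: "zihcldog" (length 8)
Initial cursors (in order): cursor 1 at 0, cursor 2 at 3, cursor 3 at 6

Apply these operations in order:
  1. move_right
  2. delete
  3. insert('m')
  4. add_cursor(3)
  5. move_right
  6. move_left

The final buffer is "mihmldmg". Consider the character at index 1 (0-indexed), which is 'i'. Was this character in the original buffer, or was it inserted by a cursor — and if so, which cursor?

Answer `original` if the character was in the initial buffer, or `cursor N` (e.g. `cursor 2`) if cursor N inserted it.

Answer: original

Derivation:
After op 1 (move_right): buffer="zihcldog" (len 8), cursors c1@1 c2@4 c3@7, authorship ........
After op 2 (delete): buffer="ihldg" (len 5), cursors c1@0 c2@2 c3@4, authorship .....
After op 3 (insert('m')): buffer="mihmldmg" (len 8), cursors c1@1 c2@4 c3@7, authorship 1..2..3.
After op 4 (add_cursor(3)): buffer="mihmldmg" (len 8), cursors c1@1 c4@3 c2@4 c3@7, authorship 1..2..3.
After op 5 (move_right): buffer="mihmldmg" (len 8), cursors c1@2 c4@4 c2@5 c3@8, authorship 1..2..3.
After op 6 (move_left): buffer="mihmldmg" (len 8), cursors c1@1 c4@3 c2@4 c3@7, authorship 1..2..3.
Authorship (.=original, N=cursor N): 1 . . 2 . . 3 .
Index 1: author = original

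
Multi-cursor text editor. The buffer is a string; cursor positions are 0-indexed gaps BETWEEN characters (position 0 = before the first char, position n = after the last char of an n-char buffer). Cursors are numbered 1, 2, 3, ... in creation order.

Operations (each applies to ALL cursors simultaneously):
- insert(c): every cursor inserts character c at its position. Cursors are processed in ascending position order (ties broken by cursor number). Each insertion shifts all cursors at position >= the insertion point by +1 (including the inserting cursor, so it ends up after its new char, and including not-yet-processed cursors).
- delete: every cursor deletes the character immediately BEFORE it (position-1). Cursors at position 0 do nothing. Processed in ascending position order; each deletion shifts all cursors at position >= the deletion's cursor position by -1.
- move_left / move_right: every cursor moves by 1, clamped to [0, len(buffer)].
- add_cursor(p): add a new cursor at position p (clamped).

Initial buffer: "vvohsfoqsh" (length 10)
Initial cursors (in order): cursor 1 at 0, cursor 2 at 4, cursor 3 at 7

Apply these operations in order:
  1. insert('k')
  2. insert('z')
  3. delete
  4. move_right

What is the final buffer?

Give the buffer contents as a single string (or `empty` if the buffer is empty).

Answer: kvvohksfokqsh

Derivation:
After op 1 (insert('k')): buffer="kvvohksfokqsh" (len 13), cursors c1@1 c2@6 c3@10, authorship 1....2...3...
After op 2 (insert('z')): buffer="kzvvohkzsfokzqsh" (len 16), cursors c1@2 c2@8 c3@13, authorship 11....22...33...
After op 3 (delete): buffer="kvvohksfokqsh" (len 13), cursors c1@1 c2@6 c3@10, authorship 1....2...3...
After op 4 (move_right): buffer="kvvohksfokqsh" (len 13), cursors c1@2 c2@7 c3@11, authorship 1....2...3...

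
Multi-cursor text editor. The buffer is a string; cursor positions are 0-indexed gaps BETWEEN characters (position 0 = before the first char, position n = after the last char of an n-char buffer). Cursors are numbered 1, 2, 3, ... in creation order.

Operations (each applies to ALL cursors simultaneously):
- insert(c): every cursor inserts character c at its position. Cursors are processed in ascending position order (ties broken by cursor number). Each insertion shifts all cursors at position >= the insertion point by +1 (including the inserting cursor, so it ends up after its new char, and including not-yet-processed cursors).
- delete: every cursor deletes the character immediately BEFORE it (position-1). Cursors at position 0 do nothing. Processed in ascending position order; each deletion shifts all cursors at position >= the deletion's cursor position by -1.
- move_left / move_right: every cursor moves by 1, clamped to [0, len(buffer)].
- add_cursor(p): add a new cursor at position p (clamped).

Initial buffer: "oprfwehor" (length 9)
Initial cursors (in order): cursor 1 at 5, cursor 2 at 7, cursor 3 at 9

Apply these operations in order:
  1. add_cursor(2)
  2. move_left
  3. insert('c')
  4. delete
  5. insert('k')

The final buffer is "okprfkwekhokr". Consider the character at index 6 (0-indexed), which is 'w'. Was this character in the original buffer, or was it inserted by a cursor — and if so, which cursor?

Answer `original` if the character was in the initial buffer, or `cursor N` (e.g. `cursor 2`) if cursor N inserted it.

After op 1 (add_cursor(2)): buffer="oprfwehor" (len 9), cursors c4@2 c1@5 c2@7 c3@9, authorship .........
After op 2 (move_left): buffer="oprfwehor" (len 9), cursors c4@1 c1@4 c2@6 c3@8, authorship .........
After op 3 (insert('c')): buffer="ocprfcwechocr" (len 13), cursors c4@2 c1@6 c2@9 c3@12, authorship .4...1..2..3.
After op 4 (delete): buffer="oprfwehor" (len 9), cursors c4@1 c1@4 c2@6 c3@8, authorship .........
After op 5 (insert('k')): buffer="okprfkwekhokr" (len 13), cursors c4@2 c1@6 c2@9 c3@12, authorship .4...1..2..3.
Authorship (.=original, N=cursor N): . 4 . . . 1 . . 2 . . 3 .
Index 6: author = original

Answer: original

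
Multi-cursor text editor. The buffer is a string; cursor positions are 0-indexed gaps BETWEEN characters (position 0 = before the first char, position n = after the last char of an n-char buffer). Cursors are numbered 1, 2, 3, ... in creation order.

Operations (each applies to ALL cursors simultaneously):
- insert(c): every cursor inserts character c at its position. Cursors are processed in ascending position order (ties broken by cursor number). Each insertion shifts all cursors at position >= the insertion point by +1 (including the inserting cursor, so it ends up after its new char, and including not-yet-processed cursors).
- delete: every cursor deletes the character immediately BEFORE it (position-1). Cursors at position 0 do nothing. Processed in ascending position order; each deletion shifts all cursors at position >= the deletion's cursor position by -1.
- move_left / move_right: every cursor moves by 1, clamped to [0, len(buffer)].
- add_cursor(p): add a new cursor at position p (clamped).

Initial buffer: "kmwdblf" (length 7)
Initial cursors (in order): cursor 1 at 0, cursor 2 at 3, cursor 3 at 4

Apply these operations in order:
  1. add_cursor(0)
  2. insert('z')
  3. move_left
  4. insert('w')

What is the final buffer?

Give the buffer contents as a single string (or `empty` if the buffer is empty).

Answer: zwwzkmwwzdwzblf

Derivation:
After op 1 (add_cursor(0)): buffer="kmwdblf" (len 7), cursors c1@0 c4@0 c2@3 c3@4, authorship .......
After op 2 (insert('z')): buffer="zzkmwzdzblf" (len 11), cursors c1@2 c4@2 c2@6 c3@8, authorship 14...2.3...
After op 3 (move_left): buffer="zzkmwzdzblf" (len 11), cursors c1@1 c4@1 c2@5 c3@7, authorship 14...2.3...
After op 4 (insert('w')): buffer="zwwzkmwwzdwzblf" (len 15), cursors c1@3 c4@3 c2@8 c3@11, authorship 1144...22.33...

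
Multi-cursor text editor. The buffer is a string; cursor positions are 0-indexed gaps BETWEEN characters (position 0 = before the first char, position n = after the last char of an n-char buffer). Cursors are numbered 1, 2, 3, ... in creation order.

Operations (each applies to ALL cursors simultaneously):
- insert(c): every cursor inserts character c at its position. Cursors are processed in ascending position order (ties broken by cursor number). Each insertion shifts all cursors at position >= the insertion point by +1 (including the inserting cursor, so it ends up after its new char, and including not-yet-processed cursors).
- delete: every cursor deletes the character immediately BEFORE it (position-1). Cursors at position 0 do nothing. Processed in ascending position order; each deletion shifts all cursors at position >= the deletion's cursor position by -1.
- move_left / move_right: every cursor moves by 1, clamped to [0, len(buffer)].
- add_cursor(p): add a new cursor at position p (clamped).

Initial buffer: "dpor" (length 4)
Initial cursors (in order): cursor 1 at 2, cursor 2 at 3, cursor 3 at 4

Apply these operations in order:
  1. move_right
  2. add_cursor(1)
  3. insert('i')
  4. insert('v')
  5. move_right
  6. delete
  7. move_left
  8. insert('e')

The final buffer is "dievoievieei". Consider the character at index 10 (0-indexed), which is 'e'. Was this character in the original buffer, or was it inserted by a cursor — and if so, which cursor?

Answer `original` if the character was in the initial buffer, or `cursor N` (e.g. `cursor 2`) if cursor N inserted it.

After op 1 (move_right): buffer="dpor" (len 4), cursors c1@3 c2@4 c3@4, authorship ....
After op 2 (add_cursor(1)): buffer="dpor" (len 4), cursors c4@1 c1@3 c2@4 c3@4, authorship ....
After op 3 (insert('i')): buffer="dipoirii" (len 8), cursors c4@2 c1@5 c2@8 c3@8, authorship .4..1.23
After op 4 (insert('v')): buffer="divpoivriivv" (len 12), cursors c4@3 c1@7 c2@12 c3@12, authorship .44..11.2323
After op 5 (move_right): buffer="divpoivriivv" (len 12), cursors c4@4 c1@8 c2@12 c3@12, authorship .44..11.2323
After op 6 (delete): buffer="divoivii" (len 8), cursors c4@3 c1@6 c2@8 c3@8, authorship .44.1123
After op 7 (move_left): buffer="divoivii" (len 8), cursors c4@2 c1@5 c2@7 c3@7, authorship .44.1123
After op 8 (insert('e')): buffer="dievoievieei" (len 12), cursors c4@3 c1@7 c2@11 c3@11, authorship .444.1112233
Authorship (.=original, N=cursor N): . 4 4 4 . 1 1 1 2 2 3 3
Index 10: author = 3

Answer: cursor 3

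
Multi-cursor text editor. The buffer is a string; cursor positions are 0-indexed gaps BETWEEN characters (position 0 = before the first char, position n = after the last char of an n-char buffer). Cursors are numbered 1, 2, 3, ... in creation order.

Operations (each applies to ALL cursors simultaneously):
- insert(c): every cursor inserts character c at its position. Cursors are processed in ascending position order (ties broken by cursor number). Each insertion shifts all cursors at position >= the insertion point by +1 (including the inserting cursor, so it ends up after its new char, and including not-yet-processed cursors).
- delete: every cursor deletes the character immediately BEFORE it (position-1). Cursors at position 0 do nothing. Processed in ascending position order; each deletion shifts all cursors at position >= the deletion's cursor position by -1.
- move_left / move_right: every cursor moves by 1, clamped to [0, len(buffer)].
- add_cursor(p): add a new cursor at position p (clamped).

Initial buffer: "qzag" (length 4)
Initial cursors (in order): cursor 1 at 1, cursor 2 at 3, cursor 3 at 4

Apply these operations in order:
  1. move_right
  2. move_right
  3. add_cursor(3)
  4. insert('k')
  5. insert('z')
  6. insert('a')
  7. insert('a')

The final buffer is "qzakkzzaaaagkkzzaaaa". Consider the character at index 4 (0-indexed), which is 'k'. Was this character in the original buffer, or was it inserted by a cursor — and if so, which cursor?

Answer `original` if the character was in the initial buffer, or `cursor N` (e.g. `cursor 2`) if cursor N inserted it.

Answer: cursor 4

Derivation:
After op 1 (move_right): buffer="qzag" (len 4), cursors c1@2 c2@4 c3@4, authorship ....
After op 2 (move_right): buffer="qzag" (len 4), cursors c1@3 c2@4 c3@4, authorship ....
After op 3 (add_cursor(3)): buffer="qzag" (len 4), cursors c1@3 c4@3 c2@4 c3@4, authorship ....
After op 4 (insert('k')): buffer="qzakkgkk" (len 8), cursors c1@5 c4@5 c2@8 c3@8, authorship ...14.23
After op 5 (insert('z')): buffer="qzakkzzgkkzz" (len 12), cursors c1@7 c4@7 c2@12 c3@12, authorship ...1414.2323
After op 6 (insert('a')): buffer="qzakkzzaagkkzzaa" (len 16), cursors c1@9 c4@9 c2@16 c3@16, authorship ...141414.232323
After op 7 (insert('a')): buffer="qzakkzzaaaagkkzzaaaa" (len 20), cursors c1@11 c4@11 c2@20 c3@20, authorship ...14141414.23232323
Authorship (.=original, N=cursor N): . . . 1 4 1 4 1 4 1 4 . 2 3 2 3 2 3 2 3
Index 4: author = 4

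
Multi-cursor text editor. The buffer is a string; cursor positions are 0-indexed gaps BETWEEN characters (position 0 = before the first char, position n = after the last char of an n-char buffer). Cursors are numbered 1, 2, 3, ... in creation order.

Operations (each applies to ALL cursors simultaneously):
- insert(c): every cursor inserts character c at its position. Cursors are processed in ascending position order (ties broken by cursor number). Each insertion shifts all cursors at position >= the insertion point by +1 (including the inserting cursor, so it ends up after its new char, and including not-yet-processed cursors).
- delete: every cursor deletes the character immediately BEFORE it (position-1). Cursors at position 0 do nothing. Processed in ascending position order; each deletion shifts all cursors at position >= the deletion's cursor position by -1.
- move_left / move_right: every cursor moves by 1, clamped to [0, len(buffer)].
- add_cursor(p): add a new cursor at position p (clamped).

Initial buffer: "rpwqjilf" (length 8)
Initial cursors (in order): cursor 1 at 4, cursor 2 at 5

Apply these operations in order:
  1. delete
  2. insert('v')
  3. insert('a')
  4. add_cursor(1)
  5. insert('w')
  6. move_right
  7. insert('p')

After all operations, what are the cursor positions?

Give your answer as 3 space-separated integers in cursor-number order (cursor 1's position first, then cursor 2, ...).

Answer: 14 14 4

Derivation:
After op 1 (delete): buffer="rpwilf" (len 6), cursors c1@3 c2@3, authorship ......
After op 2 (insert('v')): buffer="rpwvvilf" (len 8), cursors c1@5 c2@5, authorship ...12...
After op 3 (insert('a')): buffer="rpwvvaailf" (len 10), cursors c1@7 c2@7, authorship ...1212...
After op 4 (add_cursor(1)): buffer="rpwvvaailf" (len 10), cursors c3@1 c1@7 c2@7, authorship ...1212...
After op 5 (insert('w')): buffer="rwpwvvaawwilf" (len 13), cursors c3@2 c1@10 c2@10, authorship .3..121212...
After op 6 (move_right): buffer="rwpwvvaawwilf" (len 13), cursors c3@3 c1@11 c2@11, authorship .3..121212...
After op 7 (insert('p')): buffer="rwppwvvaawwipplf" (len 16), cursors c3@4 c1@14 c2@14, authorship .3.3.121212.12..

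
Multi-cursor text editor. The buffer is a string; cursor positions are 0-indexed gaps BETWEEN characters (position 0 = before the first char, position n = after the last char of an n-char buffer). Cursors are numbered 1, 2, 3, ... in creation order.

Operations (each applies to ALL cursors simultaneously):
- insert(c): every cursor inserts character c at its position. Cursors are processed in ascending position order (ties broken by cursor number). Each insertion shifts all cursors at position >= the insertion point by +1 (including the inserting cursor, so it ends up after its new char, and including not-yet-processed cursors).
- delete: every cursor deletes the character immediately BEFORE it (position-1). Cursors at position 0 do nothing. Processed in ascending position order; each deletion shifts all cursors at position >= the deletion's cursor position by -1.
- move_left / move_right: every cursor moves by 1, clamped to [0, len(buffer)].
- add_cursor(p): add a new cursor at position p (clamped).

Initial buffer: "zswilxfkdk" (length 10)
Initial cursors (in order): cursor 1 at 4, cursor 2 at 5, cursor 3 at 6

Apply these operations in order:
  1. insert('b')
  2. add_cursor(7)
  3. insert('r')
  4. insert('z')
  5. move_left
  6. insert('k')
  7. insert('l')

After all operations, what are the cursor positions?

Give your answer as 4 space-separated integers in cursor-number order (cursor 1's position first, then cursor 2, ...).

After op 1 (insert('b')): buffer="zswiblbxbfkdk" (len 13), cursors c1@5 c2@7 c3@9, authorship ....1.2.3....
After op 2 (add_cursor(7)): buffer="zswiblbxbfkdk" (len 13), cursors c1@5 c2@7 c4@7 c3@9, authorship ....1.2.3....
After op 3 (insert('r')): buffer="zswibrlbrrxbrfkdk" (len 17), cursors c1@6 c2@10 c4@10 c3@13, authorship ....11.224.33....
After op 4 (insert('z')): buffer="zswibrzlbrrzzxbrzfkdk" (len 21), cursors c1@7 c2@13 c4@13 c3@17, authorship ....111.22424.333....
After op 5 (move_left): buffer="zswibrzlbrrzzxbrzfkdk" (len 21), cursors c1@6 c2@12 c4@12 c3@16, authorship ....111.22424.333....
After op 6 (insert('k')): buffer="zswibrkzlbrrzkkzxbrkzfkdk" (len 25), cursors c1@7 c2@15 c4@15 c3@20, authorship ....1111.2242244.3333....
After op 7 (insert('l')): buffer="zswibrklzlbrrzkkllzxbrklzfkdk" (len 29), cursors c1@8 c2@18 c4@18 c3@24, authorship ....11111.224224244.33333....

Answer: 8 18 24 18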